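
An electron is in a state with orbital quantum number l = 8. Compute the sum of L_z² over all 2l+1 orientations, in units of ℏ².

Σ(L_z)² = 408 ℏ²

m_l runs from −8 to 8, i.e. {-8, -7, -6, -5, -4, -3, -2, -1, 0, 1, 2, 3, 4, 5, 6, 7, 8}.
Σ m_l² = 2·(1 + 4 + 9 + 16 + 25 + 36 + 49 + 64) = 408.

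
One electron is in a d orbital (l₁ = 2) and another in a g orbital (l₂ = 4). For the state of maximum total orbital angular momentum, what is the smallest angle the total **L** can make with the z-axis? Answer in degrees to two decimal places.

θ_min ≈ 22.21°

The total orbital quantum number L ranges from |l₁ − l₂| to l₁ + l₂ in integer steps.
So L can be 2, 3, 4, 5, 6.
The maximum is L = 6, with |L_tot| = ℏ√(6·7) = √42 ℏ.
The minimum angle with z is arccos(6/√42) ≈ 22.21°.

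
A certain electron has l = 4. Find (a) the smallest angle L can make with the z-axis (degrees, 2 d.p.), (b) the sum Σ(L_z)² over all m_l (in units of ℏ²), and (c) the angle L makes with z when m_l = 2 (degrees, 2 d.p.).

cos θ_min = 4/√20, so θ_min ≈ 26.57°.
Σ m_l² = 60, so Σ(L_z)² = 60 ℏ².
For m_l = 2: cos θ = 2/√20, θ ≈ 63.43°.

θ_min ≈ 26.57°; Σ(L_z)² = 60 ℏ²; θ(m_l=2) ≈ 63.43°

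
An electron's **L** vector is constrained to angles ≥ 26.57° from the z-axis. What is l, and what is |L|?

l = 4, |L| = 2√5 ℏ ≈ 4.472ℏ

At minimum angle, m_l = l, so cos θ = l/√(l(l+1)); cos²θ = l/(l+1) = 0.7999.
Thus l = 0.7999/(1 − 0.7999) ≈ 4.
Then |L| = ℏ√(4·5) = 2√5 ℏ.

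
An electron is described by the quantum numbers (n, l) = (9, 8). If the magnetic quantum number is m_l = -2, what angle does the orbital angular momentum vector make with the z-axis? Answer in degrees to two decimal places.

θ ≈ 103.63°

|L| = ℏ√(l(l+1)) = 6√2 ℏ.
L_z = m_l ℏ = −2ℏ.
cos θ = L_z/|L| = -2/√72, so θ ≈ 103.63°.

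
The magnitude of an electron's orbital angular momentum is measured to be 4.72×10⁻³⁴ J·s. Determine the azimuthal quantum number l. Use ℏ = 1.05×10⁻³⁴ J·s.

In units of ℏ, |L| ≈ 4.495.
(|L|/ℏ)² = l(l+1) ≈ 20.21 ⇒ l = 4.

l = 4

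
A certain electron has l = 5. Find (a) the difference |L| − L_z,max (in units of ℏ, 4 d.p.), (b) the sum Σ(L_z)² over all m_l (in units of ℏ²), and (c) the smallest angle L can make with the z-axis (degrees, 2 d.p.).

|L|−L_z,max ≈ 0.4772ℏ; Σ(L_z)² = 110 ℏ²; θ_min ≈ 24.09°

|L| − L_z,max = (√30 − 5)ℏ ≈ 0.4772ℏ.
Σ m_l² = 110, so Σ(L_z)² = 110 ℏ².
cos θ_min = 5/√30, so θ_min ≈ 24.09°.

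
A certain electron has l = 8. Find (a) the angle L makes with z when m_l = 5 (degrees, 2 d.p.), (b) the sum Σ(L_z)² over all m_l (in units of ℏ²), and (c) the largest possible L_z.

θ(m_l=5) ≈ 53.90°; Σ(L_z)² = 408 ℏ²; L_z,max = 8ℏ

For m_l = 5: cos θ = 5/√72, θ ≈ 53.90°.
Σ m_l² = 408, so Σ(L_z)² = 408 ℏ².
L_z,max = lℏ = 8ℏ.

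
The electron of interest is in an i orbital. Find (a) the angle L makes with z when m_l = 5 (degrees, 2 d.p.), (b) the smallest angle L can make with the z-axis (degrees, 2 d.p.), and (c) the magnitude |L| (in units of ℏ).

An i state has l = 6.
For m_l = 5: cos θ = 5/√42, θ ≈ 39.51°.
cos θ_min = 6/√42, so θ_min ≈ 22.21°.
|L| = ℏ√(6·7) = √42 ℏ ≈ 6.481ℏ.

θ(m_l=5) ≈ 39.51°; θ_min ≈ 22.21°; |L| = √42 ℏ ≈ 6.481ℏ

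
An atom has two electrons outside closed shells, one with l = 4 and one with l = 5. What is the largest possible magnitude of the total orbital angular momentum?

The total orbital quantum number L ranges from |l₁ − l₂| to l₁ + l₂ in integer steps.
So L can be 1, 2, 3, 4, 5, 6, 7, 8, 9.
The largest magnitude corresponds to L = 9: |L_tot| = ℏ√(9·10) = 3√10 ℏ.

|L_tot|_max = 3√10 ℏ ≈ 9.487ℏ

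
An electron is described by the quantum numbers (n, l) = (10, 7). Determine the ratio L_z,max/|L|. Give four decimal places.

|L| = 2√14 ℏ ≈ 7.4833ℏ, while L_z,max = lℏ = 7ℏ.
L_z,max/|L| = 7/√56 = 0.9354.

L_z,max/|L| = 0.9354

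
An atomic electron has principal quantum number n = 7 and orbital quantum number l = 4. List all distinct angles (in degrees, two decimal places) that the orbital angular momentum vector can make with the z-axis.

θ ∈ {26.57°, 47.87°, 63.43°, 77.08°, 90.00°, 102.92°, 116.57°, 132.13°, 153.43°}

|L|² = l(l+1)ℏ² = 20ℏ², so |L| = 2√5 ℏ.
cos θ = m_l/√20 for each m_l ∈ {-4, -3, -2, -1, 0, 1, 2, 3, 4}.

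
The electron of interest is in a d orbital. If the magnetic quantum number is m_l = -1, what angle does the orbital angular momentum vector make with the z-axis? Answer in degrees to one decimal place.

A d state has l = 2.
|L| = ℏ√(l(l+1)) = √6 ℏ.
L_z = m_l ℏ = −1ℏ.
cos θ = L_z/|L| = -1/√6, so θ ≈ 114.1°.

θ ≈ 114.1°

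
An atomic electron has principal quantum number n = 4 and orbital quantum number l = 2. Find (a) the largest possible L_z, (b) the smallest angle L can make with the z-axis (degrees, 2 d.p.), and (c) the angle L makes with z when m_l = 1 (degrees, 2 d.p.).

L_z,max = lℏ = 2ℏ.
cos θ_min = 2/√6, so θ_min ≈ 35.26°.
For m_l = 1: cos θ = 1/√6, θ ≈ 65.91°.

L_z,max = 2ℏ; θ_min ≈ 35.26°; θ(m_l=1) ≈ 65.91°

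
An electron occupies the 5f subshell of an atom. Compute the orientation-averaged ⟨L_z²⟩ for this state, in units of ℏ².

⟨L_z²⟩ = 4 ℏ²

5f means n = 5, l = 3.
m_l ∈ {-3, -2, -1, 0, 1, 2, 3}.
⟨L_z²⟩ = ℏ²·l(l+1)/3 = 4ℏ².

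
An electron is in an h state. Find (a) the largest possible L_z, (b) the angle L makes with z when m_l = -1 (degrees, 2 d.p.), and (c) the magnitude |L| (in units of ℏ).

L_z,max = 5ℏ; θ(m_l=-1) ≈ 100.52°; |L| = √30 ℏ ≈ 5.477ℏ

The letter h corresponds to l = 5.
L_z,max = lℏ = 5ℏ.
For m_l = -1: cos θ = -1/√30, θ ≈ 100.52°.
|L| = ℏ√(5·6) = √30 ℏ ≈ 5.477ℏ.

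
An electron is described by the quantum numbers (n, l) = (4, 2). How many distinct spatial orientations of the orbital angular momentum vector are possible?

The number of m_l values is 2l + 1 = 2·2 + 1 = 5.

5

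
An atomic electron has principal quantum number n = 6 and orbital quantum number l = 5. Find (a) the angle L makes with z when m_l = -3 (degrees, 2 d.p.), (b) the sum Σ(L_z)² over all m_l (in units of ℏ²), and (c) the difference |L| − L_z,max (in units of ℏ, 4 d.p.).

For m_l = -3: cos θ = -3/√30, θ ≈ 123.21°.
Σ m_l² = 110, so Σ(L_z)² = 110 ℏ².
|L| − L_z,max = (√30 − 5)ℏ ≈ 0.4772ℏ.

θ(m_l=-3) ≈ 123.21°; Σ(L_z)² = 110 ℏ²; |L|−L_z,max ≈ 0.4772ℏ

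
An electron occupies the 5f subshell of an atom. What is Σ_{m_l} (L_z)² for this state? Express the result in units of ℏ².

The 5f subshell has l = 3.
The allowed m_l values are -3, -2, -1, 0, 1, 2, 3.
Σ m_l² = 2·(1 + 4 + 9) = 28.

Σ(L_z)² = 28 ℏ²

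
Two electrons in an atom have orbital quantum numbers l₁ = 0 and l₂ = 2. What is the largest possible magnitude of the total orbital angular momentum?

The total orbital quantum number L ranges from |l₁ − l₂| to l₁ + l₂ in integer steps.
So L can be 2.
The largest magnitude corresponds to L = 2: |L_tot| = ℏ√(2·3) = √6 ℏ.

|L_tot|_max = √6 ℏ ≈ 2.449ℏ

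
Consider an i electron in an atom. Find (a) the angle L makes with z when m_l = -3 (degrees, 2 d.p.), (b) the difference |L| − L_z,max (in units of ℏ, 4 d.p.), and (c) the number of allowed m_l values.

θ(m_l=-3) ≈ 117.58°; |L|−L_z,max ≈ 0.4807ℏ; 13 values

The letter i corresponds to l = 6.
For m_l = -3: cos θ = -3/√42, θ ≈ 117.58°.
|L| − L_z,max = (√42 − 6)ℏ ≈ 0.4807ℏ.
There are 2l+1 = 13 values of m_l.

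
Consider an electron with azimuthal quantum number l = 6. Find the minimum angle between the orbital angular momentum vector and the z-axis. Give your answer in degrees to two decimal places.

|L|² = l(l+1)ℏ² = 42ℏ², so |L| = √42 ℏ.
The smallest angle corresponds to the largest L_z, i.e. m_l = l = 6, giving L_z = 6ℏ.
cos θ_min = 6/√42, so θ_min ≈ 22.21°.

θ_min ≈ 22.21°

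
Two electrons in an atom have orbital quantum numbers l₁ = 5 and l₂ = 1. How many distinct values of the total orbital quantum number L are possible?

The total orbital quantum number L ranges from |l₁ − l₂| to l₁ + l₂ in integer steps.
L ∈ {4, 5, 6}.
That is 3 values.

3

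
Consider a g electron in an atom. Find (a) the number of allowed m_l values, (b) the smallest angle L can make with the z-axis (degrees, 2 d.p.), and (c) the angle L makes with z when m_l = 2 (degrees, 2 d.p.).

A g state has l = 4.
There are 2l+1 = 9 values of m_l.
cos θ_min = 4/√20, so θ_min ≈ 26.57°.
For m_l = 2: cos θ = 2/√20, θ ≈ 63.43°.

9 values; θ_min ≈ 26.57°; θ(m_l=2) ≈ 63.43°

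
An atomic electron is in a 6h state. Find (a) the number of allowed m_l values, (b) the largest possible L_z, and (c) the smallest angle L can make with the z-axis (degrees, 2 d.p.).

11 values; L_z,max = 5ℏ; θ_min ≈ 24.09°

The 6h subshell has l = 5.
There are 2l+1 = 11 values of m_l.
L_z,max = lℏ = 5ℏ.
cos θ_min = 5/√30, so θ_min ≈ 24.09°.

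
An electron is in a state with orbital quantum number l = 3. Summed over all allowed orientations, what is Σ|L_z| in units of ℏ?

Σ|L_z| = 12 ℏ

m_l ∈ {-3, -2, -1, 0, 1, 2, 3}.
Σ|m_l| = l(l+1) = 12.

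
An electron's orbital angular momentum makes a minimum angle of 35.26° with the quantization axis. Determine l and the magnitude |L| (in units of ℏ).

l = 2, |L| = √6 ℏ ≈ 2.449ℏ

cos²θ_min = l/(l+1) = 0.6667.
l = cos²θ/sin²θ ≈ 2.
Then |L| = ℏ√(2·3) = √6 ℏ.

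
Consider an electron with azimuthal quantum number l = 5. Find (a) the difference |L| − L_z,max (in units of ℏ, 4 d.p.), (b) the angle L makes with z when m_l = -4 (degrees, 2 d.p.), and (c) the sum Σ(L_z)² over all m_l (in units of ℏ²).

|L|−L_z,max ≈ 0.4772ℏ; θ(m_l=-4) ≈ 136.91°; Σ(L_z)² = 110 ℏ²

|L| − L_z,max = (√30 − 5)ℏ ≈ 0.4772ℏ.
For m_l = -4: cos θ = -4/√30, θ ≈ 136.91°.
Σ m_l² = 110, so Σ(L_z)² = 110 ℏ².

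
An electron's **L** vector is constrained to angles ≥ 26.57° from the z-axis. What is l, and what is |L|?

l = 4, |L| = 2√5 ℏ ≈ 4.472ℏ

cos²θ_min = l/(l+1) = 0.7999.
l = cos²θ/sin²θ ≈ 4.
Then |L| = ℏ√(4·5) = 2√5 ℏ.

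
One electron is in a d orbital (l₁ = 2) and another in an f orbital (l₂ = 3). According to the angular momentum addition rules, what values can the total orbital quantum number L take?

L = 1, 2, 3, 4, 5

Angular momentum addition gives L = |l₁ − l₂|, …, l₁ + l₂.
So L can be 1, 2, 3, 4, 5.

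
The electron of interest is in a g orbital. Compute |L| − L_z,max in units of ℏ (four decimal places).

For a g orbital, l = 4.
|L| = 2√5 ℏ ≈ 4.4721ℏ, while L_z,max = lℏ = 4ℏ.
The difference is (2√5 − 4)ℏ ≈ 0.4721ℏ.

|L| − L_z,max ≈ 0.4721ℏ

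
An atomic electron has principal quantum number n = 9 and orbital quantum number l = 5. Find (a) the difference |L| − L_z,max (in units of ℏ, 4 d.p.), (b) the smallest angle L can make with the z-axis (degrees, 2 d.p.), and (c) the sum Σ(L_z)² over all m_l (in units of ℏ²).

|L|−L_z,max ≈ 0.4772ℏ; θ_min ≈ 24.09°; Σ(L_z)² = 110 ℏ²

|L| − L_z,max = (√30 − 5)ℏ ≈ 0.4772ℏ.
cos θ_min = 5/√30, so θ_min ≈ 24.09°.
Σ m_l² = 110, so Σ(L_z)² = 110 ℏ².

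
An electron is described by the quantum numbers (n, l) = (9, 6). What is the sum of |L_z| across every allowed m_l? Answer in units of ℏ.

Σ|L_z| = 42 ℏ

m_l runs from −6 to 6, i.e. {-6, -5, -4, -3, -2, -1, 0, 1, 2, 3, 4, 5, 6}.
Σ|m_l| = 2(1+2+…+6) = 42.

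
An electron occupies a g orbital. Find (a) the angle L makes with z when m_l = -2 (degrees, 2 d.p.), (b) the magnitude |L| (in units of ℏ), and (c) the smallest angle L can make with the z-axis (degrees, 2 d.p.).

θ(m_l=-2) ≈ 116.57°; |L| = 2√5 ℏ ≈ 4.472ℏ; θ_min ≈ 26.57°

G corresponds to l = 4.
For m_l = -2: cos θ = -2/√20, θ ≈ 116.57°.
|L| = ℏ√(4·5) = 2√5 ℏ ≈ 4.472ℏ.
cos θ_min = 4/√20, so θ_min ≈ 26.57°.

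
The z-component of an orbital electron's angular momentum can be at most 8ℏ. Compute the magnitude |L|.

L_z,max = lℏ, so l = 8.
|L| = √(l(l+1)) ℏ = 6√2 ℏ.

|L| = 6√2 ℏ ≈ 8.485ℏ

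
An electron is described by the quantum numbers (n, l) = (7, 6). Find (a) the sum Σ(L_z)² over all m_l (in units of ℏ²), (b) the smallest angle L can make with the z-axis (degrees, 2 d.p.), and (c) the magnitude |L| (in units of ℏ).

Σ m_l² = 182, so Σ(L_z)² = 182 ℏ².
cos θ_min = 6/√42, so θ_min ≈ 22.21°.
|L| = ℏ√(6·7) = √42 ℏ ≈ 6.481ℏ.

Σ(L_z)² = 182 ℏ²; θ_min ≈ 22.21°; |L| = √42 ℏ ≈ 6.481ℏ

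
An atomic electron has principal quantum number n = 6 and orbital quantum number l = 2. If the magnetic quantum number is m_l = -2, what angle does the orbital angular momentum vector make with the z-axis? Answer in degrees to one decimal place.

|L| = √(l(l+1)) ℏ = √6 ℏ.
L_z = m_l ℏ = −2ℏ.
cos θ = L_z/|L| = -2/√6, so θ ≈ 144.7°.

θ ≈ 144.7°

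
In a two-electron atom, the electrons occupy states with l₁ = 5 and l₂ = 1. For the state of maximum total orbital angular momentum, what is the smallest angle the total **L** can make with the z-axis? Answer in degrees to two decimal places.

θ_min ≈ 22.21°

Angular momentum addition gives L = |l₁ − l₂|, …, l₁ + l₂.
Allowed values: L = 4, 5, 6.
The maximum is L = 6, with |L_tot| = ℏ√(6·7) = √42 ℏ.
The minimum angle with z is arccos(6/√42) ≈ 22.21°.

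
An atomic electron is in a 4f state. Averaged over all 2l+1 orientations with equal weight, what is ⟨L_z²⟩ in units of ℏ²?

⟨L_z²⟩ = 4 ℏ²

4f means n = 4, l = 3.
The allowed m_l values are -3, -2, -1, 0, 1, 2, 3.
⟨L_z²⟩ = ℏ²·l(l+1)/3 = 4ℏ².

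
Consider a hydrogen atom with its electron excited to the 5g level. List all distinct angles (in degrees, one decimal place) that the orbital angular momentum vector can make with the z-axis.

θ ∈ {26.6°, 47.9°, 63.4°, 77.1°, 90.0°, 102.9°, 116.6°, 132.1°, 153.4°}

The 5g level has l = 4.
|L| = √(l(l+1)) ℏ = 2√5 ℏ.
cos θ = m_l/√20 for each m_l ∈ {-4, -3, -2, -1, 0, 1, 2, 3, 4}.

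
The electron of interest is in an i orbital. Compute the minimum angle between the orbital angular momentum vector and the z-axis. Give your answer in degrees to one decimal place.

An i state has l = 6.
|L|² = l(l+1)ℏ² = 42ℏ², so |L| = √42 ℏ.
The smallest angle corresponds to the largest L_z, i.e. m_l = l = 6, giving L_z = 6ℏ.
cos θ_min = 6/√42, so θ_min ≈ 22.2°.

θ_min ≈ 22.2°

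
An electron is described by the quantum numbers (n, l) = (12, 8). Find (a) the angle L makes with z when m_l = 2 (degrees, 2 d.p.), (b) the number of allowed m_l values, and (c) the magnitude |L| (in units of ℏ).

For m_l = 2: cos θ = 2/√72, θ ≈ 76.37°.
There are 2l+1 = 17 values of m_l.
|L| = ℏ√(8·9) = 6√2 ℏ ≈ 8.485ℏ.

θ(m_l=2) ≈ 76.37°; 17 values; |L| = 6√2 ℏ ≈ 8.485ℏ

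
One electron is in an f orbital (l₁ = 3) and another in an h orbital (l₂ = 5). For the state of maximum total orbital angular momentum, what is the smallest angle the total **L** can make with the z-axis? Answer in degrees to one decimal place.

θ_min ≈ 19.5°

The total orbital quantum number L ranges from |l₁ − l₂| to l₁ + l₂ in integer steps.
L ∈ {2, 3, 4, 5, 6, 7, 8}.
The maximum is L = 8, with |L_tot| = ℏ√(8·9) = 6√2 ℏ.
The minimum angle with z is arccos(8/√72) ≈ 19.5°.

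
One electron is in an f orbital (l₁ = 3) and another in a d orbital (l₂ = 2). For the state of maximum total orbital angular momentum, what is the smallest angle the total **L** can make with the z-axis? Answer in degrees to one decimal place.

θ_min ≈ 24.1°

By the triangle rule, |l₁ − l₂| ≤ L ≤ l₁ + l₂.
L ∈ {1, 2, 3, 4, 5}.
The maximum is L = 5, with |L_tot| = ℏ√(5·6) = √30 ℏ.
The minimum angle with z is arccos(5/√30) ≈ 24.1°.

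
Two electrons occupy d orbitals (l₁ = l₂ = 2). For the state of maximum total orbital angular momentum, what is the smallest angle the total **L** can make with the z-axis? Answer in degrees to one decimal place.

θ_min ≈ 26.6°

The total orbital quantum number L ranges from |l₁ − l₂| to l₁ + l₂ in integer steps.
Allowed values: L = 0, 1, 2, 3, 4.
The maximum is L = 4, with |L_tot| = ℏ√(4·5) = 2√5 ℏ.
The minimum angle with z is arccos(4/√20) ≈ 26.6°.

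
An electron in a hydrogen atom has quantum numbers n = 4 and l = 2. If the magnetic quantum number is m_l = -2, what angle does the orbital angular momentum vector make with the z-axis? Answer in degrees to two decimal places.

θ ≈ 144.74°

|L|² = l(l+1)ℏ² = 6ℏ², so |L| = √6 ℏ.
L_z = m_l ℏ = −2ℏ.
cos θ = L_z/|L| = -2/√6, so θ ≈ 144.74°.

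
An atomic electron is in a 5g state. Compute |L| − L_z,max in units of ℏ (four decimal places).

|L| − L_z,max ≈ 0.4721ℏ

5g means n = 5, l = 4.
|L| = 2√5 ℏ ≈ 4.4721ℏ, while L_z,max = lℏ = 4ℏ.
The difference is (2√5 − 4)ℏ ≈ 0.4721ℏ.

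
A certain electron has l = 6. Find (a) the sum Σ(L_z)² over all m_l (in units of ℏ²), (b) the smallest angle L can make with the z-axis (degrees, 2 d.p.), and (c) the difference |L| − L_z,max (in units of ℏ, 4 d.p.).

Σ m_l² = 182, so Σ(L_z)² = 182 ℏ².
cos θ_min = 6/√42, so θ_min ≈ 22.21°.
|L| − L_z,max = (√42 − 6)ℏ ≈ 0.4807ℏ.

Σ(L_z)² = 182 ℏ²; θ_min ≈ 22.21°; |L|−L_z,max ≈ 0.4807ℏ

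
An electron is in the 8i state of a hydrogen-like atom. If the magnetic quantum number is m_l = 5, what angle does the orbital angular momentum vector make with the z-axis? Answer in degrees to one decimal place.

The 8i subshell has l = 6.
|L| = ℏ√(l(l+1)) = √42 ℏ.
L_z = m_l ℏ = 5ℏ.
cos θ = L_z/|L| = 5/√42, so θ ≈ 39.5°.

θ ≈ 39.5°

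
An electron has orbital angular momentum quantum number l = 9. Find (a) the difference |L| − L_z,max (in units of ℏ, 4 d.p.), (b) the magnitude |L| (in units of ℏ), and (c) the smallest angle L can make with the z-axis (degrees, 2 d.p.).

|L|−L_z,max ≈ 0.4868ℏ; |L| = 3√10 ℏ ≈ 9.487ℏ; θ_min ≈ 18.43°

|L| − L_z,max = (3√10 − 9)ℏ ≈ 0.4868ℏ.
|L| = ℏ√(9·10) = 3√10 ℏ ≈ 9.487ℏ.
cos θ_min = 9/√90, so θ_min ≈ 18.43°.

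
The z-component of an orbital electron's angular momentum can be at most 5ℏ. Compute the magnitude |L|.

|L| = √30 ℏ ≈ 5.477ℏ

L_z,max = lℏ, so l = 5.
|L| = √(l(l+1)) ℏ = √30 ℏ.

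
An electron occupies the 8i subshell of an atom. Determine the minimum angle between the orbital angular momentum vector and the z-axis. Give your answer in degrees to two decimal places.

8i means n = 8, l = 6.
|L| = ℏ√(l(l+1)) = √42 ℏ.
The smallest angle corresponds to the largest L_z, i.e. m_l = l = 6, giving L_z = 6ℏ.
cos θ_min = 6/√42, so θ_min ≈ 22.21°.

θ_min ≈ 22.21°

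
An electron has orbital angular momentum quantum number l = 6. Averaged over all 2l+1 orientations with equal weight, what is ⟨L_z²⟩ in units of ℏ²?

⟨L_z²⟩ = 14 ℏ²

The allowed m_l values are -6, -5, -4, -3, -2, -1, 0, 1, 2, 3, 4, 5, 6.
⟨L_z²⟩ = ℏ²·(Σ m_l²)/(2l+1) = ℏ²·182/13 = 14ℏ².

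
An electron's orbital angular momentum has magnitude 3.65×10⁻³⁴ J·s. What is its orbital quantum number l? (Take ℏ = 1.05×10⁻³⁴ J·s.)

In units of ℏ, |L| ≈ 3.476.
(|L|/ℏ)² = l(l+1) ≈ 12.08 ⇒ l = 3.

l = 3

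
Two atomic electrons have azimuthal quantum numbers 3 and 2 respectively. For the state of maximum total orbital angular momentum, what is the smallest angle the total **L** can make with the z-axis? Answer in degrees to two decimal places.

θ_min ≈ 24.09°

The total orbital quantum number L ranges from |l₁ − l₂| to l₁ + l₂ in integer steps.
Allowed values: L = 1, 2, 3, 4, 5.
The maximum is L = 5, with |L_tot| = ℏ√(5·6) = √30 ℏ.
The minimum angle with z is arccos(5/√30) ≈ 24.09°.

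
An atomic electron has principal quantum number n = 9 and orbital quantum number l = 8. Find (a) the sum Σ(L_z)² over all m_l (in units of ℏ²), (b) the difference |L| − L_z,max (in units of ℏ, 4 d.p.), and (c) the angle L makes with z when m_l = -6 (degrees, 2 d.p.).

Σ m_l² = 408, so Σ(L_z)² = 408 ℏ².
|L| − L_z,max = (6√2 − 8)ℏ ≈ 0.4853ℏ.
For m_l = -6: cos θ = -6/√72, θ ≈ 135.00°.

Σ(L_z)² = 408 ℏ²; |L|−L_z,max ≈ 0.4853ℏ; θ(m_l=-6) ≈ 135.00°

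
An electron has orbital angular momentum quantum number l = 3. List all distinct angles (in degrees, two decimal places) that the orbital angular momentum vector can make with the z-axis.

θ ∈ {30.00°, 54.74°, 73.22°, 90.00°, 106.78°, 125.26°, 150.00°}

|L| = ℏ√(l(l+1)) = 2√3 ℏ.
cos θ = m_l/√12 for each m_l ∈ {-3, -2, -1, 0, 1, 2, 3}.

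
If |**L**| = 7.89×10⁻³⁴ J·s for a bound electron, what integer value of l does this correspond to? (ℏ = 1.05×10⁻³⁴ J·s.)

In units of ℏ, |L| ≈ 7.514.
(|L|/ℏ)² = l(l+1) ≈ 56.46 ⇒ l = 7.

l = 7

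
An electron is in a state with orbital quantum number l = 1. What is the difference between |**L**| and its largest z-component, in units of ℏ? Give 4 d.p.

|L| − L_z,max ≈ 0.4142ℏ

|L| = √2 ℏ ≈ 1.4142ℏ, while L_z,max = lℏ = 1ℏ.
The difference is (√2 − 1)ℏ ≈ 0.4142ℏ.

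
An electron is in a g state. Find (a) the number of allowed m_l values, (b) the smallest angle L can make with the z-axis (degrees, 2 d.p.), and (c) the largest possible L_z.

9 values; θ_min ≈ 26.57°; L_z,max = 4ℏ

G corresponds to l = 4.
There are 2l+1 = 9 values of m_l.
cos θ_min = 4/√20, so θ_min ≈ 26.57°.
L_z,max = lℏ = 4ℏ.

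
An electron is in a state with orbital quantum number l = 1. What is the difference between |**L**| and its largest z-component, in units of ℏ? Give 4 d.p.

|L| = √2 ℏ ≈ 1.4142ℏ, while L_z,max = lℏ = 1ℏ.
The difference is (√2 − 1)ℏ ≈ 0.4142ℏ.

|L| − L_z,max ≈ 0.4142ℏ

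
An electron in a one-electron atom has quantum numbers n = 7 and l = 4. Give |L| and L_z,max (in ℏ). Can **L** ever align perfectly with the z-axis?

|L| = 2√5 ℏ ≈ 4.4721ℏ, while L_z,max = lℏ = 4ℏ.
Since |L| > L_z,max, the vector can never point exactly along z; the closest it comes is θ_min = arccos(4/√20) ≈ 26.6°.

No: L_z,max = 4ℏ < |L| = 2√5 ℏ ≈ 4.472ℏ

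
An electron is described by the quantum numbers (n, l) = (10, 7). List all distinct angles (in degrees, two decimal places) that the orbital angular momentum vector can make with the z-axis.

|L|² = l(l+1)ℏ² = 56ℏ², so |L| = 2√14 ℏ.
cos θ = m_l/√56 for each m_l ∈ {-7, -6, -5, -4, -3, -2, -1, 0, 1, 2, 3, 4, 5, 6, 7}.

θ ∈ {20.70°, 36.70°, 48.08°, 57.69°, 66.37°, 74.50°, 82.32°, 90.00°, 97.68°, 105.50°, 113.63°, 122.31°, 131.92°, 143.30°, 159.30°}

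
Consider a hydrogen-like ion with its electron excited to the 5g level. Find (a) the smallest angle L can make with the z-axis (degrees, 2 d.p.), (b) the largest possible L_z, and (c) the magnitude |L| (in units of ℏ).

θ_min ≈ 26.57°; L_z,max = 4ℏ; |L| = 2√5 ℏ ≈ 4.472ℏ

The 5g level has l = 4.
cos θ_min = 4/√20, so θ_min ≈ 26.57°.
L_z,max = lℏ = 4ℏ.
|L| = ℏ√(4·5) = 2√5 ℏ ≈ 4.472ℏ.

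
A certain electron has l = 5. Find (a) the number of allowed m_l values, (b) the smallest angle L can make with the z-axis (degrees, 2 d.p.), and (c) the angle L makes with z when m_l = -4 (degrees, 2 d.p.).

There are 2l+1 = 11 values of m_l.
cos θ_min = 5/√30, so θ_min ≈ 24.09°.
For m_l = -4: cos θ = -4/√30, θ ≈ 136.91°.

11 values; θ_min ≈ 24.09°; θ(m_l=-4) ≈ 136.91°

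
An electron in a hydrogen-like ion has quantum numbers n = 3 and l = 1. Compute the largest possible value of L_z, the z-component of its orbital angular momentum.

L_z,max = 1ℏ

L_z = m_l ℏ with m_l ∈ {−1, …, 1}; the maximum is m_l = 1.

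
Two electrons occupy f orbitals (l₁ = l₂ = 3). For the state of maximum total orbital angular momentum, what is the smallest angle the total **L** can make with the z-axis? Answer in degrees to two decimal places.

The total orbital quantum number L ranges from |l₁ − l₂| to l₁ + l₂ in integer steps.
Allowed values: L = 0, 1, 2, 3, 4, 5, 6.
The maximum is L = 6, with |L_tot| = ℏ√(6·7) = √42 ℏ.
The minimum angle with z is arccos(6/√42) ≈ 22.21°.

θ_min ≈ 22.21°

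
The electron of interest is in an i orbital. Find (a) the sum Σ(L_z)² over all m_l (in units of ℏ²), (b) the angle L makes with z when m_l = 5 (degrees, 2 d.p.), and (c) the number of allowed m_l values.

For an i orbital, l = 6.
Σ m_l² = 182, so Σ(L_z)² = 182 ℏ².
For m_l = 5: cos θ = 5/√42, θ ≈ 39.51°.
There are 2l+1 = 13 values of m_l.

Σ(L_z)² = 182 ℏ²; θ(m_l=5) ≈ 39.51°; 13 values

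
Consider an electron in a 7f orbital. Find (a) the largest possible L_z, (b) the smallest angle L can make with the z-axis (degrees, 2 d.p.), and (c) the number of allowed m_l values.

7f means n = 7, l = 3.
L_z,max = lℏ = 3ℏ.
cos θ_min = 3/√12, so θ_min ≈ 30.00°.
There are 2l+1 = 7 values of m_l.

L_z,max = 3ℏ; θ_min ≈ 30.00°; 7 values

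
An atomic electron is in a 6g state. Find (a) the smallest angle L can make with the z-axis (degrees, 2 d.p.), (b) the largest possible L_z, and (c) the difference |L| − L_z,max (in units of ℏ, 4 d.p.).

θ_min ≈ 26.57°; L_z,max = 4ℏ; |L|−L_z,max ≈ 0.4721ℏ

For 6g, l = 4.
cos θ_min = 4/√20, so θ_min ≈ 26.57°.
L_z,max = lℏ = 4ℏ.
|L| − L_z,max = (2√5 − 4)ℏ ≈ 0.4721ℏ.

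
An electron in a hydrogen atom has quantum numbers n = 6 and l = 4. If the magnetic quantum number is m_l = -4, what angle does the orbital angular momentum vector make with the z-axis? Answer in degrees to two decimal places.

θ ≈ 153.43°

|L|² = l(l+1)ℏ² = 20ℏ², so |L| = 2√5 ℏ.
L_z = m_l ℏ = −4ℏ.
cos θ = L_z/|L| = -4/√20, so θ ≈ 153.43°.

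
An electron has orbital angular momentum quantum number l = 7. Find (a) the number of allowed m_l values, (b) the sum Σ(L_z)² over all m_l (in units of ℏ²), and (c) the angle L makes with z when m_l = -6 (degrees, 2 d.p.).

15 values; Σ(L_z)² = 280 ℏ²; θ(m_l=-6) ≈ 143.30°

There are 2l+1 = 15 values of m_l.
Σ m_l² = 280, so Σ(L_z)² = 280 ℏ².
For m_l = -6: cos θ = -6/√56, θ ≈ 143.30°.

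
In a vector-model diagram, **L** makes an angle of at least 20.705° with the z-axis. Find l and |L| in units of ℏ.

l = 7, |L| = 2√14 ℏ ≈ 7.483ℏ

cos²θ_min = l/(l+1) = 0.8750.
l = cos²θ/sin²θ ≈ 7.
Then |L| = ℏ√(7·8) = 2√14 ℏ.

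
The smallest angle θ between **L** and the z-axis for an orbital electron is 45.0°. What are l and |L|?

cos²θ_min = l/(l+1) = 0.5000.
Solving: l = 1.
Then |L| = ℏ√(1·2) = √2 ℏ.

l = 1, |L| = √2 ℏ ≈ 1.414ℏ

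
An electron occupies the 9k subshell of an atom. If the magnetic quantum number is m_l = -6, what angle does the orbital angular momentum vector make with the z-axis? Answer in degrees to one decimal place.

9k means n = 9, l = 7.
|L|² = l(l+1)ℏ² = 56ℏ², so |L| = 2√14 ℏ.
L_z = m_l ℏ = −6ℏ.
cos θ = L_z/|L| = -6/√56, so θ ≈ 143.3°.

θ ≈ 143.3°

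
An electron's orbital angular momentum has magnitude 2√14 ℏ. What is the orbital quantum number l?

|L| = ℏ√(l(l+1)), so l(l+1) = 56.
Solving: l = 7.

l = 7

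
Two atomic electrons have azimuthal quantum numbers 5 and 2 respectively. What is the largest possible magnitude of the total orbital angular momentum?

The total orbital quantum number L ranges from |l₁ − l₂| to l₁ + l₂ in integer steps.
L ∈ {3, 4, 5, 6, 7}.
The largest magnitude corresponds to L = 7: |L_tot| = ℏ√(7·8) = 2√14 ℏ.

|L_tot|_max = 2√14 ℏ ≈ 7.483ℏ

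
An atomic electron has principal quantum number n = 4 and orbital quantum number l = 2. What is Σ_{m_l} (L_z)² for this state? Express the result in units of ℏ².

m_l ∈ {-2, -1, 0, 1, 2}.
Σ m_l² = 2·(1 + 4) = 10.

Σ(L_z)² = 10 ℏ²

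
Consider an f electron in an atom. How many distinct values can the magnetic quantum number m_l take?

For an f orbital, l = 3.
The number of m_l values is 2l + 1 = 2·3 + 1 = 7.

7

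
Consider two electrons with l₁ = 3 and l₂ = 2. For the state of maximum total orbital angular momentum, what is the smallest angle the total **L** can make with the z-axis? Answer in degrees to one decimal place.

The total orbital quantum number L ranges from |l₁ − l₂| to l₁ + l₂ in integer steps.
So L can be 1, 2, 3, 4, 5.
The maximum is L = 5, with |L_tot| = ℏ√(5·6) = √30 ℏ.
The minimum angle with z is arccos(5/√30) ≈ 24.1°.

θ_min ≈ 24.1°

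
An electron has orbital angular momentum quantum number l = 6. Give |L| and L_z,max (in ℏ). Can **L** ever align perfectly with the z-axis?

|L| = √42 ℏ ≈ 6.4807ℏ, while L_z,max = lℏ = 6ℏ.
Since |L| > L_z,max, the vector can never point exactly along z; the closest it comes is θ_min = arccos(6/√42) ≈ 22.2°.

No: L_z,max = 6ℏ < |L| = √42 ℏ ≈ 6.481ℏ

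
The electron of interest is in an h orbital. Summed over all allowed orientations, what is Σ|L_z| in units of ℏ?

Σ|L_z| = 30 ℏ

The letter h corresponds to l = 5.
m_l ∈ {-5, -4, -3, -2, -1, 0, 1, 2, 3, 4, 5}.
Σ|m_l| = l(l+1) = 30.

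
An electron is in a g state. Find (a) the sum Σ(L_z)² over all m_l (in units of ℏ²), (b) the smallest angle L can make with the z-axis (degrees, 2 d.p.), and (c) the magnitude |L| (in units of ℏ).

Σ(L_z)² = 60 ℏ²; θ_min ≈ 26.57°; |L| = 2√5 ℏ ≈ 4.472ℏ

For a g orbital, l = 4.
Σ m_l² = 60, so Σ(L_z)² = 60 ℏ².
cos θ_min = 4/√20, so θ_min ≈ 26.57°.
|L| = ℏ√(4·5) = 2√5 ℏ ≈ 4.472ℏ.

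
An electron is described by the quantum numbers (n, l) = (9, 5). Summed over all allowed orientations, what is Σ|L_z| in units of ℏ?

m_l runs from −5 to 5, i.e. {-5, -4, -3, -2, -1, 0, 1, 2, 3, 4, 5}.
Σ|m_l| = l(l+1) = 30.

Σ|L_z| = 30 ℏ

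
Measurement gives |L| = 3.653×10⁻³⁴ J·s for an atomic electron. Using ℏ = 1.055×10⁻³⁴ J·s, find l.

l = 3

|L|/ℏ = (3.653×10⁻³⁴)/(1.055×10⁻³⁴) ≈ 3.463.
l(l+1) ≈ 3.463² ≈ 11.99, so l = 3.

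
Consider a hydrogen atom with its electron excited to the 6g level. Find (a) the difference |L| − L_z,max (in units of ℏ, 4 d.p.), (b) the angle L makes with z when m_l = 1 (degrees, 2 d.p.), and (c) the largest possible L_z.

The 6g level has l = 4.
|L| − L_z,max = (2√5 − 4)ℏ ≈ 0.4721ℏ.
For m_l = 1: cos θ = 1/√20, θ ≈ 77.08°.
L_z,max = lℏ = 4ℏ.

|L|−L_z,max ≈ 0.4721ℏ; θ(m_l=1) ≈ 77.08°; L_z,max = 4ℏ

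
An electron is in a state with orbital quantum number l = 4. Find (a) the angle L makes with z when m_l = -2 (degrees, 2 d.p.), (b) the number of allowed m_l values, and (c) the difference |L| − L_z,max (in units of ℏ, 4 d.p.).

θ(m_l=-2) ≈ 116.57°; 9 values; |L|−L_z,max ≈ 0.4721ℏ

For m_l = -2: cos θ = -2/√20, θ ≈ 116.57°.
There are 2l+1 = 9 values of m_l.
|L| − L_z,max = (2√5 − 4)ℏ ≈ 0.4721ℏ.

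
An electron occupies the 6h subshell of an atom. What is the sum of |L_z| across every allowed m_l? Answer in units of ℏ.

The 6h subshell has l = 5.
The allowed m_l values are -5, -4, -3, -2, -1, 0, 1, 2, 3, 4, 5.
Σ|m_l| = l(l+1) = 30.

Σ|L_z| = 30 ℏ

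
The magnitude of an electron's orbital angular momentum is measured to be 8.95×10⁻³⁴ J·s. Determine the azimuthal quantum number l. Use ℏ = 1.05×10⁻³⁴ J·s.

Dividing by ℏ: |L|/ℏ ≈ 8.524.
Set l(l+1) = 72.66; the integer solution is l = 8.

l = 8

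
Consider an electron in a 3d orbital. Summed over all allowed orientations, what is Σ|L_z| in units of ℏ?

Σ|L_z| = 6 ℏ

The 3d subshell has l = 2.
m_l runs from −2 to 2, i.e. {-2, -1, 0, 1, 2}.
Σ|m_l| = 2·2(2+1)/2 = 6.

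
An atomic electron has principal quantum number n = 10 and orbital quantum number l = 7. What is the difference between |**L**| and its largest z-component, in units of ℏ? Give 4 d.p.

|L| = 2√14 ℏ ≈ 7.4833ℏ, while L_z,max = lℏ = 7ℏ.
The difference is (2√14 − 7)ℏ ≈ 0.4833ℏ.

|L| − L_z,max ≈ 0.4833ℏ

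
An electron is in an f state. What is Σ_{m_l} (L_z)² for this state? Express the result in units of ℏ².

For an f orbital, l = 3.
m_l runs from −3 to 3, i.e. {-3, -2, -1, 0, 1, 2, 3}.
Σ m_l² = l(l+1)(2l+1)/3 = 3·4·7/3 = 28.

Σ(L_z)² = 28 ℏ²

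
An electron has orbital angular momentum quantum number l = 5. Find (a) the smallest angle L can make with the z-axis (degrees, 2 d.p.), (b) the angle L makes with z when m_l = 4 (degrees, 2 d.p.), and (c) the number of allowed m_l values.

cos θ_min = 5/√30, so θ_min ≈ 24.09°.
For m_l = 4: cos θ = 4/√30, θ ≈ 43.09°.
There are 2l+1 = 11 values of m_l.

θ_min ≈ 24.09°; θ(m_l=4) ≈ 43.09°; 11 values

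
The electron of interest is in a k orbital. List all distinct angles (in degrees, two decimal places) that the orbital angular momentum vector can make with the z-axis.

K corresponds to l = 7.
|L| = √(l(l+1)) ℏ = 2√14 ℏ.
cos θ = m_l/√56 for each m_l ∈ {-7, -6, -5, -4, -3, -2, -1, 0, 1, 2, 3, 4, 5, 6, 7}.

θ ∈ {20.70°, 36.70°, 48.08°, 57.69°, 66.37°, 74.50°, 82.32°, 90.00°, 97.68°, 105.50°, 113.63°, 122.31°, 131.92°, 143.30°, 159.30°}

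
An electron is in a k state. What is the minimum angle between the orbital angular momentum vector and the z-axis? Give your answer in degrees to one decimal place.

K corresponds to l = 7.
|L| = √(l(l+1)) ℏ = 2√14 ℏ.
The smallest angle corresponds to the largest L_z, i.e. m_l = l = 7, giving L_z = 7ℏ.
cos θ_min = 7/√56, so θ_min ≈ 20.7°.

θ_min ≈ 20.7°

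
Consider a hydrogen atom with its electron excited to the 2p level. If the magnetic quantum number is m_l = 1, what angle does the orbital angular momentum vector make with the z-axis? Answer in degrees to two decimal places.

θ ≈ 45.00°

The 2p level has l = 1.
|L|² = l(l+1)ℏ² = 2ℏ², so |L| = √2 ℏ.
L_z = m_l ℏ = 1ℏ.
cos θ = L_z/|L| = 1/√2, so θ ≈ 45.00°.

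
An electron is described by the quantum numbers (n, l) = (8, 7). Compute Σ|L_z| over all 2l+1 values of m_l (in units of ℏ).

The allowed m_l values are -7, -6, -5, -4, -3, -2, -1, 0, 1, 2, 3, 4, 5, 6, 7.
Σ|m_l| = 2(1+2+…+7) = 56.

Σ|L_z| = 56 ℏ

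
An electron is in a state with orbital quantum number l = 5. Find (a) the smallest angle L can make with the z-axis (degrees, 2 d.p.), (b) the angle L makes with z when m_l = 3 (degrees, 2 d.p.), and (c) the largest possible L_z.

θ_min ≈ 24.09°; θ(m_l=3) ≈ 56.79°; L_z,max = 5ℏ

cos θ_min = 5/√30, so θ_min ≈ 24.09°.
For m_l = 3: cos θ = 3/√30, θ ≈ 56.79°.
L_z,max = lℏ = 5ℏ.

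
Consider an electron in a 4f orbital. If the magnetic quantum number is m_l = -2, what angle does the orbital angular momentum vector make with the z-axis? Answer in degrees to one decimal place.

4f means n = 4, l = 3.
|L| = √(l(l+1)) ℏ = 2√3 ℏ.
L_z = m_l ℏ = −2ℏ.
cos θ = L_z/|L| = -2/√12, so θ ≈ 125.3°.

θ ≈ 125.3°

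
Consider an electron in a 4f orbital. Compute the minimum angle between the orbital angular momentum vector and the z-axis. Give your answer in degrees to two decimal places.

The 4f subshell has l = 3.
|L|² = l(l+1)ℏ² = 12ℏ², so |L| = 2√3 ℏ.
The smallest angle corresponds to the largest L_z, i.e. m_l = l = 3, giving L_z = 3ℏ.
cos θ_min = 3/√12, so θ_min ≈ 30.00°.

θ_min ≈ 30.00°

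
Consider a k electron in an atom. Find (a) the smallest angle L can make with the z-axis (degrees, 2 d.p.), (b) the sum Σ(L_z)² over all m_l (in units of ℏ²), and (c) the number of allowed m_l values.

θ_min ≈ 20.70°; Σ(L_z)² = 280 ℏ²; 15 values

The letter k corresponds to l = 7.
cos θ_min = 7/√56, so θ_min ≈ 20.70°.
Σ m_l² = 280, so Σ(L_z)² = 280 ℏ².
There are 2l+1 = 15 values of m_l.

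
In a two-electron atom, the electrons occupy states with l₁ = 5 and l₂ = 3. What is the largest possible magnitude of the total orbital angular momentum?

By the triangle rule, |l₁ − l₂| ≤ L ≤ l₁ + l₂.
So L can be 2, 3, 4, 5, 6, 7, 8.
The largest magnitude corresponds to L = 8: |L_tot| = ℏ√(8·9) = 6√2 ℏ.

|L_tot|_max = 6√2 ℏ ≈ 8.485ℏ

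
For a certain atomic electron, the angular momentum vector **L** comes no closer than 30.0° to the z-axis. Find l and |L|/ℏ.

cos²θ_min = l/(l+1) = 0.7500.
Solving: l = 3.
Then |L| = ℏ√(3·4) = 2√3 ℏ.

l = 3, |L| = 2√3 ℏ ≈ 3.464ℏ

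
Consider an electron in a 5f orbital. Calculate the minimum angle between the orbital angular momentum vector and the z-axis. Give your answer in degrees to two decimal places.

θ_min ≈ 30.00°

5f means n = 5, l = 3.
|L| = ℏ√(l(l+1)) = 2√3 ℏ.
The smallest angle corresponds to the largest L_z, i.e. m_l = l = 3, giving L_z = 3ℏ.
cos θ_min = 3/√12, so θ_min ≈ 30.00°.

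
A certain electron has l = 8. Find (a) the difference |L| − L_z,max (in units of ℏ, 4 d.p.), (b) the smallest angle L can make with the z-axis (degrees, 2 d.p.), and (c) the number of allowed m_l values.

|L| − L_z,max = (6√2 − 8)ℏ ≈ 0.4853ℏ.
cos θ_min = 8/√72, so θ_min ≈ 19.47°.
There are 2l+1 = 17 values of m_l.

|L|−L_z,max ≈ 0.4853ℏ; θ_min ≈ 19.47°; 17 values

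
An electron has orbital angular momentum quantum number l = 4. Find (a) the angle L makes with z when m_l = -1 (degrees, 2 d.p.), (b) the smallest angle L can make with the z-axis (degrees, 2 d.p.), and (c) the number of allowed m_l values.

θ(m_l=-1) ≈ 102.92°; θ_min ≈ 26.57°; 9 values

For m_l = -1: cos θ = -1/√20, θ ≈ 102.92°.
cos θ_min = 4/√20, so θ_min ≈ 26.57°.
There are 2l+1 = 9 values of m_l.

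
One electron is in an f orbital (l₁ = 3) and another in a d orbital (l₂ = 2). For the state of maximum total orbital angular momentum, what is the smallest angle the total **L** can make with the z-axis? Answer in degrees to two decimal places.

θ_min ≈ 24.09°

Angular momentum addition gives L = |l₁ − l₂|, …, l₁ + l₂.
Allowed values: L = 1, 2, 3, 4, 5.
The maximum is L = 5, with |L_tot| = ℏ√(5·6) = √30 ℏ.
The minimum angle with z is arccos(5/√30) ≈ 24.09°.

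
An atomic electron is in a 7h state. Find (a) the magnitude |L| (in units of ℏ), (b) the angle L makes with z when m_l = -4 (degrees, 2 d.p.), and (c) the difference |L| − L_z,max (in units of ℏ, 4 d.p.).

|L| = √30 ℏ ≈ 5.477ℏ; θ(m_l=-4) ≈ 136.91°; |L|−L_z,max ≈ 0.4772ℏ

The 7h subshell has l = 5.
|L| = ℏ√(5·6) = √30 ℏ ≈ 5.477ℏ.
For m_l = -4: cos θ = -4/√30, θ ≈ 136.91°.
|L| − L_z,max = (√30 − 5)ℏ ≈ 0.4772ℏ.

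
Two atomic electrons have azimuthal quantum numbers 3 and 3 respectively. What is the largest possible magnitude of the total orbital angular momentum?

|L_tot|_max = √42 ℏ ≈ 6.481ℏ

By the triangle rule, |l₁ − l₂| ≤ L ≤ l₁ + l₂.
So L can be 0, 1, 2, 3, 4, 5, 6.
The largest magnitude corresponds to L = 6: |L_tot| = ℏ√(6·7) = √42 ℏ.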